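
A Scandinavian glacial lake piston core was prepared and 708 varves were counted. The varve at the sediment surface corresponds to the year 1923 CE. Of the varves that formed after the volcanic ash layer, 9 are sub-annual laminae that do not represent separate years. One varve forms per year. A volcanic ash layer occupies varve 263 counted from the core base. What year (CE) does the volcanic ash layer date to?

1487 CE

708 − 263 = 445 varves lie beyond the volcanic ash layer toward the sediment surface.
Removing the 9 false varves leaves 445 − 9 = 436 true varves beyond the volcanic ash layer.
1923 − 436 = 1487 CE.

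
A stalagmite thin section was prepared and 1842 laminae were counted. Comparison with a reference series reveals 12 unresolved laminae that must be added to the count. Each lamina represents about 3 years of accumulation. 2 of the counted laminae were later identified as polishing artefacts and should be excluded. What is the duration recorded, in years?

Correcting the raw count gives 1842 − 2 + 12 = 1852 true laminae.
Multiplying by 3 years per lamina: 1852 × 3 = 5556 years.

5556 years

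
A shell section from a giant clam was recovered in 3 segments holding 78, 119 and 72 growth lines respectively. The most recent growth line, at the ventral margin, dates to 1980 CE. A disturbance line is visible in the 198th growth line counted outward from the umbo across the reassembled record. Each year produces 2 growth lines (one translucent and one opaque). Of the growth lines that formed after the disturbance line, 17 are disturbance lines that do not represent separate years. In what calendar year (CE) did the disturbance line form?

Total growth lines = 78 + 119 + 72 = 269.
The disturbance line sits at growth line 198 from the umbo, so 269 − 198 = 71 growth lines formed after it.
71 − 17 false = 54 true growth lines after the disturbance line.
54 growth lines at 2 per year is 54 / 2 = 27 years.
Counting back 27 years from 1980 CE places the disturbance line in 1980 − 27 = 1953 CE.

1953 CE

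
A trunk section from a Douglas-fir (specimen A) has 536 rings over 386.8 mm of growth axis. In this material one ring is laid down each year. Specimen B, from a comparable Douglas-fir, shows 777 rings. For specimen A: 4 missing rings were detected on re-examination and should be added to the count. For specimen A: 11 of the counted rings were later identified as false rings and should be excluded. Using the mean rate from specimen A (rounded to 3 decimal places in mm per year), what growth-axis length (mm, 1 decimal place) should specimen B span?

Specimen A: true ring count = 536 − 11 + 4 = 529.
A: Mean rate = 386.8 mm / 529 years ≈ 0.731 mm/year.
For B, 0.731 mm/year × 777 years = 568.0 mm.

568.0 mm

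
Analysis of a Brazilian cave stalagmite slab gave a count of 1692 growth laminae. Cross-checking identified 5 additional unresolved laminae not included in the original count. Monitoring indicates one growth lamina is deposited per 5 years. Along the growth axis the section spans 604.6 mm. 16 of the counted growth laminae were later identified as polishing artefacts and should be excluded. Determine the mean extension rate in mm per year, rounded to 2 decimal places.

0.07 mm per year

After corrections the count is 1692 − 16 + 5 = 1681 growth laminae.
Multiplying by 5 years per growth lamina: 1681 × 5 = 8405 years.
Extension rate ≈ 604.6 / 8405 = 0.07 mm per year.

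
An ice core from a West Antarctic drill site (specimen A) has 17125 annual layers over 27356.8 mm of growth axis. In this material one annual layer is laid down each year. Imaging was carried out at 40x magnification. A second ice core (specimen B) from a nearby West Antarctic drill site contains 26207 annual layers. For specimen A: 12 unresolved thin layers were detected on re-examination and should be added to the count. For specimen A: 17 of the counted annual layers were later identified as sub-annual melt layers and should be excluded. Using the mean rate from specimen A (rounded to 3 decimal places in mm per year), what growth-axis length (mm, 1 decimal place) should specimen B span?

Specimen A: adjusted count: 17125 − 17 + 12 = 17120 annual layers.
A: 27356.8 mm over 17120 years gives 27356.8 / 17120 ≈ 1.598 mm/yr.
For B, 1.598 mm/year × 26207 years = 41878.8 mm.

41878.8 mm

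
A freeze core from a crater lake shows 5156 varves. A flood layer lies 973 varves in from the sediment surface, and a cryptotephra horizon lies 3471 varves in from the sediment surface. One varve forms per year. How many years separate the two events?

2498 yr

Separation: 3471 − 973 = 2498 varves.
One varve per year makes the interval 2498 years.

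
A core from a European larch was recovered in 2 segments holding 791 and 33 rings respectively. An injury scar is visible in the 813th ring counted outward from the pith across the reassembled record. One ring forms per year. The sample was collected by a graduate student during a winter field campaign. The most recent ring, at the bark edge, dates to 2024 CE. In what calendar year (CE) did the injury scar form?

Total rings = 791 + 33 = 824.
Between ring 813 and the bark edge there are 824 − 813 = 11 rings.
2024 − 11 = 2013 CE.

2013 CE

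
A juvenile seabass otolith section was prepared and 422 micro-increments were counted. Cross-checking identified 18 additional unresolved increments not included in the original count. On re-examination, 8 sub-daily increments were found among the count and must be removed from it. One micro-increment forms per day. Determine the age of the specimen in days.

True micro-increment count = 422 − 8 + 18 = 432.
With a one-to-one micro-increment periodicity this is 432 days.

432 days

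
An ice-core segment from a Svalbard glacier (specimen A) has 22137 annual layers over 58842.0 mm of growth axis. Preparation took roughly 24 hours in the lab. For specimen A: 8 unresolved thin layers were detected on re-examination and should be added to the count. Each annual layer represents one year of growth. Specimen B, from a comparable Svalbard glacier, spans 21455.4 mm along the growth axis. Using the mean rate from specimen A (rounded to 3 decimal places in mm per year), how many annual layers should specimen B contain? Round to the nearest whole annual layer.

Specimen A: after corrections the count is 22137 + 8 = 22145 annual layers.
A: 58842.0 mm over 22145 years gives 58842.0 / 22145 ≈ 2.657 mm per year.
B spans 21455.4 / 2.657 = 8075.05 years ≈ 8075 annual layers.

8075 annual layers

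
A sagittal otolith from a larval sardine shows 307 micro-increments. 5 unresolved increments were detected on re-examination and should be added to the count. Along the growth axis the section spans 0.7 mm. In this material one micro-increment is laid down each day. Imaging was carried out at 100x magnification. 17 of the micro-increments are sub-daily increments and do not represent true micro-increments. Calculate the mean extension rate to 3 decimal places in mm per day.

0.002 mm per day

Adjusted count: 307 − 17 + 5 = 295 micro-increments.
Mean rate = 0.7 mm / 295 days ≈ 0.002 mm per day.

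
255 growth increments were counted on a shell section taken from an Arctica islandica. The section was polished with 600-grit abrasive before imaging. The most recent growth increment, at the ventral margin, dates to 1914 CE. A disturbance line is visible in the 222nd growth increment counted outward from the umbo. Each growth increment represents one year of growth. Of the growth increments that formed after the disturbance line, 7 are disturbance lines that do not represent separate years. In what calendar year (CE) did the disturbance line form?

1888 CE

255 − 222 = 33 growth increments lie beyond the disturbance line toward the ventral margin.
Excluding 7 false growth increments: 33 − 7 = 26.
1914 − 26 = 1888 CE.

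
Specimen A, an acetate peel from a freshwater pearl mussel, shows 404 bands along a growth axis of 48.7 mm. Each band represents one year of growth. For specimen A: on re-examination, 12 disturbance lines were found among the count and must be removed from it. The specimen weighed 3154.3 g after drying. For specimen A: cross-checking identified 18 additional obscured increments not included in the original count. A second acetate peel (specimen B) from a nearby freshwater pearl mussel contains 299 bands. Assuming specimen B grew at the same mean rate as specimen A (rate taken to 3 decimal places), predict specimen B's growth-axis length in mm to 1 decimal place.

35.6 mm

Specimen A: correcting the raw count gives 404 − 12 + 18 = 410 true bands.
A: Extension rate ≈ 48.7 / 410 = 0.119 mm/yr.
For B, 0.119 mm/year × 299 years = 35.6 mm.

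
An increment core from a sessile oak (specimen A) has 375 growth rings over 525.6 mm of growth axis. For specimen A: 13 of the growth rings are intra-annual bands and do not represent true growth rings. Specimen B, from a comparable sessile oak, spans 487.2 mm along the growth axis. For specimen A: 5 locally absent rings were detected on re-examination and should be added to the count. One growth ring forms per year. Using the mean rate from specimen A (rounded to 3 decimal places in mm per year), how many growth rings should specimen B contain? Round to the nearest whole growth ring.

340 growth rings

Specimen A: adjusted count: 375 − 13 + 5 = 367 growth rings.
A: Extension rate ≈ 525.6 / 367 = 1.432 mm per year.
Specimen B: 487.2 mm / 1.432 mm per year = 340.22 years ≈ 340 growth rings.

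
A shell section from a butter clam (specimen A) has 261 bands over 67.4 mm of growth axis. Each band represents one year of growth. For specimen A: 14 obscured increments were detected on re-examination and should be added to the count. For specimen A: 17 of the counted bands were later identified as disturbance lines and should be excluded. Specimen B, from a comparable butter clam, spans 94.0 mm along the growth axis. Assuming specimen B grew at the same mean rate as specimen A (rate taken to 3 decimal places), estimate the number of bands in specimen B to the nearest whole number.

Specimen A: adjusted count: 261 − 17 + 14 = 258 bands.
A: Mean rate = 67.4 mm / 258 years ≈ 0.261 mm per year.
Specimen B: 94.0 mm / 0.261 mm per year = 360.15 years ≈ 360 bands.

360 bands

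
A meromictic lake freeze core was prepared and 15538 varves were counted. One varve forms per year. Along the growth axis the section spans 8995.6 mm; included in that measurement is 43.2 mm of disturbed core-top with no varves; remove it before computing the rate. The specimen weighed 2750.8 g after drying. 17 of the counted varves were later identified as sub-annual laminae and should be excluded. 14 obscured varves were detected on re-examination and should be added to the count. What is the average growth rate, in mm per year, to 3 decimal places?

0.576 mm per year

Correcting the raw count gives 15538 − 17 + 14 = 15535 true varves.
The growth record spans 8995.6 − 43.2 = 8952.4 mm.
Extension rate ≈ 8952.4 / 15535 = 0.576 mm per year.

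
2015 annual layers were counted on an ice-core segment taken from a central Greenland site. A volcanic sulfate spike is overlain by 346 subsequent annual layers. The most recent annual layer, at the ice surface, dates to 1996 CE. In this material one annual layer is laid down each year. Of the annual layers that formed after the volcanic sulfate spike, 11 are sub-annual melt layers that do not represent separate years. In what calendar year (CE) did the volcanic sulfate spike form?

346 annual layers formed after the volcanic sulfate spike.
Excluding 11 false annual layers: 346 − 11 = 335.
1996 − 335 = 1661 CE.

1661 CE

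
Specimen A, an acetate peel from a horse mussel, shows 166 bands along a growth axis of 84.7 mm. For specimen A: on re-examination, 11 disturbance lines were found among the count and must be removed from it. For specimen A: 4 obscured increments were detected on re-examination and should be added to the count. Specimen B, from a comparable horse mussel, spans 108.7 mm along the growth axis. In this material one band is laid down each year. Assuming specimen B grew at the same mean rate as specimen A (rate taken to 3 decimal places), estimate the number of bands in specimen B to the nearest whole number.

Specimen A: adjusted count: 166 − 11 + 4 = 159 bands.
A: 84.7 mm over 159 years gives 84.7 / 159 ≈ 0.533 mm/year.
For B, 108.7 / 0.533 = 203.94 years ≈ 204 bands.

204 bands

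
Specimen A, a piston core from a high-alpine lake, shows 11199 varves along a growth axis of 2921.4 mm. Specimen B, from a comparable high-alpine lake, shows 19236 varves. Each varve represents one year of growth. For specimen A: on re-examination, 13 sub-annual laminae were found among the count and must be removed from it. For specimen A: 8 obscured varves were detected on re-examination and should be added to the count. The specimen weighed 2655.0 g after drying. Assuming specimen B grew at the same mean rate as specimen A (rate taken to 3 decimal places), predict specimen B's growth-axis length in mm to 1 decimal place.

5020.6 mm

Specimen A: adjusted count: 11199 − 13 + 8 = 11194 varves.
A: Mean rate = 2921.4 mm / 11194 years ≈ 0.261 mm/year.
B's length ≈ 0.261 × 19236 = 5020.6 mm.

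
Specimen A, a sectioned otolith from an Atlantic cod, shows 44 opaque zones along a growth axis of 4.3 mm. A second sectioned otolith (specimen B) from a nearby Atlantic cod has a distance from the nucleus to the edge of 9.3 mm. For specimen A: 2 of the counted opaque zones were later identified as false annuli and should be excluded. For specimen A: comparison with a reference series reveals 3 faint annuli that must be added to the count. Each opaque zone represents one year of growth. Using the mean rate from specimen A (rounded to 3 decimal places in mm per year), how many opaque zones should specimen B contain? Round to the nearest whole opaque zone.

Specimen A: correcting the raw count gives 44 − 2 + 3 = 45 true opaque zones.
A: Mean rate = 4.3 mm / 45 years ≈ 0.096 mm/year.
B spans 9.3 / 0.096 = 96.88 years ≈ 97 opaque zones.

97 opaque zones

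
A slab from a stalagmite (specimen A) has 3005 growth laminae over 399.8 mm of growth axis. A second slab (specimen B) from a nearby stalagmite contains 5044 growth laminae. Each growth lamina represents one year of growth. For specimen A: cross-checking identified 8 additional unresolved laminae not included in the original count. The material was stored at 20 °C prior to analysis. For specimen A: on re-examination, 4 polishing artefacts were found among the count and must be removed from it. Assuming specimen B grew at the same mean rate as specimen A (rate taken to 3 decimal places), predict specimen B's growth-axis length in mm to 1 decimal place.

Specimen A: true growth lamina count = 3005 − 4 + 8 = 3009.
A: Mean rate = 399.8 mm / 3009 years ≈ 0.133 mm per year.
B's length ≈ 0.133 × 5044 = 670.9 mm.

670.9 mm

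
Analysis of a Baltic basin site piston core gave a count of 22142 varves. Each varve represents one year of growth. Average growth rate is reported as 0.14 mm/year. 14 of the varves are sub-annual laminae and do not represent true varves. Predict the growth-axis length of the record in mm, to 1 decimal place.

3097.9 mm

True varve count = 22142 − 14 = 22128.
Length ≈ 0.14 × 22128 = 3097.9 mm.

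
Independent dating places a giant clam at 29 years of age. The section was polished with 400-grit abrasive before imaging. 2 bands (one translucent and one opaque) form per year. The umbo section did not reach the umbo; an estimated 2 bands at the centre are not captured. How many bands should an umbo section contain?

29 years at 2 bands per year gives 29 × 2 = 58 bands.
Less the 2 uncaptured bands: 58 − 2 = 56.

56 bands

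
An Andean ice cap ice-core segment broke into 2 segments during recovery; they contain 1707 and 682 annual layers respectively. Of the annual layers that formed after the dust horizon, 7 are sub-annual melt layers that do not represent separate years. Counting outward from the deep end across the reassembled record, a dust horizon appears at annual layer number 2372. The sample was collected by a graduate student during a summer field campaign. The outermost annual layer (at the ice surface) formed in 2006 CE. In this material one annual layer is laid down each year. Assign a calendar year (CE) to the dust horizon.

Total annual layers = 1707 + 682 = 2389.
The dust horizon sits at annual layer 2372 from the deep end, so 2389 − 2372 = 17 annual layers formed after it.
Removing the 7 false annual layers leaves 17 − 7 = 10 true annual layers beyond the dust horizon.
The annual layer at the ice surface is 2006 CE, so the dust horizon dates to 2006 − 10 = 1996 CE.

1996 CE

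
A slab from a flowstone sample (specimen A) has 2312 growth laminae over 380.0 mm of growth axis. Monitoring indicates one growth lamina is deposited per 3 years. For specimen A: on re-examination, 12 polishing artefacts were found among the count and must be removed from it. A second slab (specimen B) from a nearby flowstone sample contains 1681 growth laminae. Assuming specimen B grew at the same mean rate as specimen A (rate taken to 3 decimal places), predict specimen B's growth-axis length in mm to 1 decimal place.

Specimen A: adjusted count: 2312 − 12 = 2300 growth laminae.
Specimen A: at 3 years per growth lamina, 2300 × 3 = 6900 years.
A: 380.0 mm over 6900 years gives 380.0 / 6900 ≈ 0.055 mm per year.
Specimen B: multiplying by 3 years per growth lamina: 1681 × 3 = 5043 years. Length of B = 0.055 × 5043 = 277.4 mm.

277.4 mm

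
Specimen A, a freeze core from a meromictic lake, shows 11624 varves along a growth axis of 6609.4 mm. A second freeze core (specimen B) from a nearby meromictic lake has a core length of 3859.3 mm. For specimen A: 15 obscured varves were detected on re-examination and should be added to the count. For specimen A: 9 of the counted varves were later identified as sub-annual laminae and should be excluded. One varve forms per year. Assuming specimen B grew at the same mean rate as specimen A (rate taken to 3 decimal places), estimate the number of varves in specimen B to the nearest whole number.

6795 varves

Specimen A: correcting the raw count gives 11624 − 9 + 15 = 11630 true varves.
A: Mean rate = 6609.4 mm / 11630 years ≈ 0.568 mm/year.
For B, 3859.3 / 0.568 = 6794.54 years ≈ 6795 varves.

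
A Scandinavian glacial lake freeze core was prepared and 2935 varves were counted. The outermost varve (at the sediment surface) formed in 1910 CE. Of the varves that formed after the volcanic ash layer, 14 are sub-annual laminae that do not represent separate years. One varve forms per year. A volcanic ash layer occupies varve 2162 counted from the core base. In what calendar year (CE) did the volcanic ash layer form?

1151 CE

2935 − 2162 = 773 varves lie beyond the volcanic ash layer toward the sediment surface.
Removing the 14 false varves leaves 773 − 14 = 759 true varves beyond the volcanic ash layer.
Counting back 759 years from 1910 CE places the volcanic ash layer in 1910 − 759 = 1151 CE.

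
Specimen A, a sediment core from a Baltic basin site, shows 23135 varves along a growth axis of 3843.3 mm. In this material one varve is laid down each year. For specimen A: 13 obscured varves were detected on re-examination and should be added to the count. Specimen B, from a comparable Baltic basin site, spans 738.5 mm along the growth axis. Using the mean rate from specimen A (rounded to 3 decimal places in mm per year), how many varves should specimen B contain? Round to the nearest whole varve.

4449 varves

Specimen A: adjusted count: 23135 + 13 = 23148 varves.
A: Mean rate = 3843.3 mm / 23148 years ≈ 0.166 mm per year.
B spans 738.5 / 0.166 = 4448.80 years ≈ 4449 varves.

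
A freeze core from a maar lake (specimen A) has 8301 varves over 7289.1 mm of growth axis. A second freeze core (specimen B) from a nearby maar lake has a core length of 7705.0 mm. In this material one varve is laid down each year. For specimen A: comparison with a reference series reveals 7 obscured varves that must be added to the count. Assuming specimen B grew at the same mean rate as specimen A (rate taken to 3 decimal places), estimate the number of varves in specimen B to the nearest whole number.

Specimen A: correcting the raw count gives 8301 + 7 = 8308 true varves.
A: 7289.1 mm over 8308 years gives 7289.1 / 8308 ≈ 0.877 mm/yr.
B spans 7705.0 / 0.877 = 8785.63 years ≈ 8786 varves.

8786 varves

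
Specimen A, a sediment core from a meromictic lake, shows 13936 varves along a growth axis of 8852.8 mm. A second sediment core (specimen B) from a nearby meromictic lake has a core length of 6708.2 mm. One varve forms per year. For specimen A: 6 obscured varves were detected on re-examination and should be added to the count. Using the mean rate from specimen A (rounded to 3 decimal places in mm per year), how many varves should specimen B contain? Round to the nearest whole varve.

Specimen A: true varve count = 13936 + 6 = 13942.
A: 8852.8 mm over 13942 years gives 8852.8 / 13942 ≈ 0.635 mm/yr.
B spans 6708.2 / 0.635 = 10564.09 years ≈ 10564 varves.

10564 varves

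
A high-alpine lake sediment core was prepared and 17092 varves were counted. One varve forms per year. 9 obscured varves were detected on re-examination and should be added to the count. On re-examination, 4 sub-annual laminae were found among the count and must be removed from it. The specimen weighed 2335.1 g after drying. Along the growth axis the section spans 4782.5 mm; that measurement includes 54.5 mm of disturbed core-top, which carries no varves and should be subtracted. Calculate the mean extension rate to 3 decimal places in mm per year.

True varve count = 17092 − 4 + 9 = 17097.
Removing the 54.5 mm offcut leaves 4782.5 − 54.5 = 4728.0 mm.
Mean rate = 4728.0 mm / 17097 years ≈ 0.277 mm per year.

0.277 mm per year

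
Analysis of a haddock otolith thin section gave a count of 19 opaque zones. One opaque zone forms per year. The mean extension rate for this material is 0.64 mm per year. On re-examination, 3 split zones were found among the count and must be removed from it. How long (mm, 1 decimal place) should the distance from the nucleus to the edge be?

10.2 mm

After corrections the count is 19 − 3 = 16 opaque zones.
16 years at 0.64 mm/year gives 0.64 × 16 = 10.2 mm.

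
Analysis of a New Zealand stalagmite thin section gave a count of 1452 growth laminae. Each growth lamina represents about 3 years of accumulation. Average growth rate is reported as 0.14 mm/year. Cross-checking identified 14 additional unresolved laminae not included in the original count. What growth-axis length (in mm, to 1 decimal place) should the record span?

615.7 mm

Adjusted count: 1452 + 14 = 1466 growth laminae.
Multiplying by 3 years per growth lamina: 1466 × 3 = 4398 years.
4398 years at 0.14 mm/year gives 0.14 × 4398 = 615.7 mm.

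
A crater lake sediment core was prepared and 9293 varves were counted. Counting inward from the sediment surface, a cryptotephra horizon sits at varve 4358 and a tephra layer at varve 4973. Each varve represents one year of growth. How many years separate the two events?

4973 − 4358 = 615 varves lie between the two events.
One varve per year makes the interval 615 years.

615 years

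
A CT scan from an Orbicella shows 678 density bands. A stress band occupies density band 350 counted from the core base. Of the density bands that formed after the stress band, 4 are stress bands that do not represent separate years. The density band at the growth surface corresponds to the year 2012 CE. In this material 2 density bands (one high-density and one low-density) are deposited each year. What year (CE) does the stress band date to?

The stress band sits at density band 350 from the core base, so 678 − 350 = 328 density bands formed after it.
328 − 4 false = 324 true density bands after the stress band.
With 2 density bands per year, 324 / 2 = 162 years.
2012 − 162 = 1850 CE.

1850 CE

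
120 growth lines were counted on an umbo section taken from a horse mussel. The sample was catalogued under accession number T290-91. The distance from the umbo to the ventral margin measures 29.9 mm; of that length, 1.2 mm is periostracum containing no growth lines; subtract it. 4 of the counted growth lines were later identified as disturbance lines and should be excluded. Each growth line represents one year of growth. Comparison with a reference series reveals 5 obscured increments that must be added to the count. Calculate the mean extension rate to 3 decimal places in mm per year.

After corrections the count is 120 − 4 + 5 = 121 growth lines.
Net length = 29.9 − 1.2 = 28.7 mm.
Extension rate ≈ 28.7 / 121 = 0.237 mm per year.

0.237 mm per year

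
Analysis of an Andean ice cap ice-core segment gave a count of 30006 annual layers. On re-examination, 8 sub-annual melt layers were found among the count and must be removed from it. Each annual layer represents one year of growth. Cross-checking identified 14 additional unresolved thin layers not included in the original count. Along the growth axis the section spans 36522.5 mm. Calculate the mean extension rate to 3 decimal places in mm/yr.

After corrections the count is 30006 − 8 + 14 = 30012 annual layers.
36522.5 mm over 30012 years gives 36522.5 / 30012 ≈ 1.217 mm/yr.

1.217 mm/yr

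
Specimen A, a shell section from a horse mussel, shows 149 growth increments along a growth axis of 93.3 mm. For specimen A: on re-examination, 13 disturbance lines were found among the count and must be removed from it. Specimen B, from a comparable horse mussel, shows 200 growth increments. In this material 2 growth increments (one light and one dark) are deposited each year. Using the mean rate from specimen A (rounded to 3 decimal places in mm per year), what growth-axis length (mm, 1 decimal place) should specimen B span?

Specimen A: true growth increment count = 149 − 13 = 136.
Specimen A: dividing by 2 growth increments per year: 136 / 2 = 68 years.
A: Extension rate ≈ 93.3 / 68 = 1.372 mm per year.
Specimen B: dividing by 2 growth increments per year: 200 / 2 = 100 years. For B, 1.372 mm/year × 100 years = 137.2 mm.

137.2 mm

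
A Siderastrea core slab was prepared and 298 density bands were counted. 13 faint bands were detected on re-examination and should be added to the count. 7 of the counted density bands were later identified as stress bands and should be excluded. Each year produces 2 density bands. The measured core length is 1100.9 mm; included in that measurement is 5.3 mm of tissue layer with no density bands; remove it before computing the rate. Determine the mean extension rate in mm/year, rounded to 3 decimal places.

Adjusted count: 298 − 7 + 13 = 304 density bands.
304 density bands at 2 per year is 304 / 2 = 152 years.
The growth record spans 1100.9 − 5.3 = 1095.6 mm.
1095.6 mm over 152 years gives 1095.6 / 152 ≈ 7.208 mm/year.

7.208 mm/year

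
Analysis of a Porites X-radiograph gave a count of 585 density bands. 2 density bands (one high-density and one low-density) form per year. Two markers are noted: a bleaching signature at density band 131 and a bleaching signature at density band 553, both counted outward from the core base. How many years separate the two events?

553 − 131 = 422 density bands lie between the two events.
Dividing by 2 density bands per year: 422 / 2 = 211 years.

211 years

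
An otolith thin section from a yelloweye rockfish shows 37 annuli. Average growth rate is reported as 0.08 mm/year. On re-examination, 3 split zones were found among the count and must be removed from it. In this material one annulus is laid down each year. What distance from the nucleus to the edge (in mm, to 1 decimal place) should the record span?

True annulus count = 37 − 3 = 34.
34 years at 0.08 mm/year gives 0.08 × 34 = 2.7 mm.

2.7 mm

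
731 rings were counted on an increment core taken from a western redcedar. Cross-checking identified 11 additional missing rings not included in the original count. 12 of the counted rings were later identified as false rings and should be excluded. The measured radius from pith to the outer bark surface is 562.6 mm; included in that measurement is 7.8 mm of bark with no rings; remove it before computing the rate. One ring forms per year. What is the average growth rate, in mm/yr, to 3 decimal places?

0.760 mm/yr

Correcting the raw count gives 731 − 12 + 11 = 730 true rings.
The growth record spans 562.6 − 7.8 = 554.8 mm.
Extension rate ≈ 554.8 / 730 = 0.760 mm/yr.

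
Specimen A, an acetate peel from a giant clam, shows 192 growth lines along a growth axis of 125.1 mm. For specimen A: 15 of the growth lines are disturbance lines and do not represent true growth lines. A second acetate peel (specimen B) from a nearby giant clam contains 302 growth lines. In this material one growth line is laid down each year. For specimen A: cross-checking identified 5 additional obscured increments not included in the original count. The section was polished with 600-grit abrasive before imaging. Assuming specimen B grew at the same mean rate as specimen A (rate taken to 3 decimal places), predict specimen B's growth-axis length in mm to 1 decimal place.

207.5 mm

Specimen A: correcting the raw count gives 192 − 15 + 5 = 182 true growth lines.
A: Extension rate ≈ 125.1 / 182 = 0.687 mm/year.
Length of B = 0.687 × 302 = 207.5 mm.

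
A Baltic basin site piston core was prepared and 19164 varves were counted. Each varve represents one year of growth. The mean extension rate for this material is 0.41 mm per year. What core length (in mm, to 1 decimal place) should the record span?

The record spans 19164 years at 0.41 mm per year.
Length ≈ 0.41 × 19164 = 7857.2 mm.

7857.2 mm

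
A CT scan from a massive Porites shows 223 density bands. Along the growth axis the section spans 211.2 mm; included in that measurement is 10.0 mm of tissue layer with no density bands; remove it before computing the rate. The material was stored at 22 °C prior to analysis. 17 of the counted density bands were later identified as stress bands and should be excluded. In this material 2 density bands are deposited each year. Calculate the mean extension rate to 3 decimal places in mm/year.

1.953 mm/year

True density band count = 223 − 17 = 206.
Dividing by 2 density bands per year: 206 / 2 = 103 years.
Net length = 211.2 − 10.0 = 201.2 mm.
201.2 mm over 103 years gives 201.2 / 103 ≈ 1.953 mm/year.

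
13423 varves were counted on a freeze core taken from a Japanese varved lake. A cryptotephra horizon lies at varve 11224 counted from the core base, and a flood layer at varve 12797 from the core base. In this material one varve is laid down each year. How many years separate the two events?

The two markers are separated by 12797 − 11224 = 1573 varves.
At one varve per year, 1573 years elapsed between them.

1573 yr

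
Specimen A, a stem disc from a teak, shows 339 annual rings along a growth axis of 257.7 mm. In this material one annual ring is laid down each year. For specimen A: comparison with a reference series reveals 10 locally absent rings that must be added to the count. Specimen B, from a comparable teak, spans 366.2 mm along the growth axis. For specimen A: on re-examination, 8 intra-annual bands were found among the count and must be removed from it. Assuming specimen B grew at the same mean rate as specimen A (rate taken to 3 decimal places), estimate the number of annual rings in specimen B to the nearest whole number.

484 annual rings

Specimen A: true annual ring count = 339 − 8 + 10 = 341.
A: 257.7 mm over 341 years gives 257.7 / 341 ≈ 0.756 mm/year.
B spans 366.2 / 0.756 = 484.39 years ≈ 484 annual rings.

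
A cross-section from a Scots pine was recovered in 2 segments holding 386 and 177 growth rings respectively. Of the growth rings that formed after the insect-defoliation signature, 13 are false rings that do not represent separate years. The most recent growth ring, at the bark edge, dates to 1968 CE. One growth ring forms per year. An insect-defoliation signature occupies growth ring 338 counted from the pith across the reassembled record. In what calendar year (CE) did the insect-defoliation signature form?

1756 CE

Total growth rings = 386 + 177 = 563.
Between growth ring 338 and the bark edge there are 563 − 338 = 225 growth rings.
Removing the 13 false growth rings leaves 225 − 13 = 212 true growth rings beyond the insect-defoliation signature.
1968 − 212 = 1756 CE.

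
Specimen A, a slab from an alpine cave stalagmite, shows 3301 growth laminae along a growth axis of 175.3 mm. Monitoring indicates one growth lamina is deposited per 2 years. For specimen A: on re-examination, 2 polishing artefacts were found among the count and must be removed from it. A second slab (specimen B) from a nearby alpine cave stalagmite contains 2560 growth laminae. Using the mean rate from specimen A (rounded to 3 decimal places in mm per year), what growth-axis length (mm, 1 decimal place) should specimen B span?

138.2 mm

Specimen A: after corrections the count is 3301 − 2 = 3299 growth laminae.
Specimen A: at 2 years per growth lamina, 3299 × 2 = 6598 years.
A: 175.3 mm over 6598 years gives 175.3 / 6598 ≈ 0.027 mm/year.
Specimen B: multiplying by 2 years per growth lamina: 2560 × 2 = 5120 years. Length of B = 0.027 × 5120 = 138.2 mm.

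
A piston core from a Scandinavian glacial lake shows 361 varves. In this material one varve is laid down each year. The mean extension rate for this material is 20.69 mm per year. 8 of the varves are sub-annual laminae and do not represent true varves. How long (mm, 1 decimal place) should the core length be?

7303.6 mm

Adjusted count: 361 − 8 = 353 varves.
Length ≈ 20.69 × 353 = 7303.6 mm.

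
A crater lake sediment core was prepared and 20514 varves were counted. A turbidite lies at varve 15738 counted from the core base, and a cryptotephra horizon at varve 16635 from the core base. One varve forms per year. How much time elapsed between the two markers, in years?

897 yr

The two markers are separated by 16635 − 15738 = 897 varves.
At one varve per year, 897 years elapsed between them.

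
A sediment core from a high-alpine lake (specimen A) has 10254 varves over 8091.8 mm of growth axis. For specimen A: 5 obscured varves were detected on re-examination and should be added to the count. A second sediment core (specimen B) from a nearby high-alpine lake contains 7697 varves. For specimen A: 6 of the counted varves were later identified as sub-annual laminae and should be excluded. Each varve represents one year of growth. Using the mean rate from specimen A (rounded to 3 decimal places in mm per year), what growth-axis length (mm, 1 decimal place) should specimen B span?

6072.9 mm

Specimen A: adjusted count: 10254 − 6 + 5 = 10253 varves.
A: Extension rate ≈ 8091.8 / 10253 = 0.789 mm/year.
Length of B = 0.789 × 7697 = 6072.9 mm.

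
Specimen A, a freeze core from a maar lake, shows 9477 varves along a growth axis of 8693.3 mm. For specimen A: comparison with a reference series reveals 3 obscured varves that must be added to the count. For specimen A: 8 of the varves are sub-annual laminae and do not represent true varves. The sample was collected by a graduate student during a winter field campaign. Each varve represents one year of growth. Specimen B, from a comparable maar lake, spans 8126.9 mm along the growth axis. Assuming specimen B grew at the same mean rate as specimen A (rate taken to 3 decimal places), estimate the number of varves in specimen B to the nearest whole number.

Specimen A: correcting the raw count gives 9477 − 8 + 3 = 9472 true varves.
A: Mean rate = 8693.3 mm / 9472 years ≈ 0.918 mm/yr.
For B, 8126.9 / 0.918 = 8852.83 years ≈ 8853 varves.

8853 varves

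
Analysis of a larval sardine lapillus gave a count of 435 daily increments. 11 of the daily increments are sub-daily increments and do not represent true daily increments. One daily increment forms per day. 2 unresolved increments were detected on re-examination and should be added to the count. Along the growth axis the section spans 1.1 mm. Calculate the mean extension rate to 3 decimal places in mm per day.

True daily increment count = 435 − 11 + 2 = 426.
1.1 mm over 426 days gives 1.1 / 426 ≈ 0.003 mm per day.

0.003 mm per day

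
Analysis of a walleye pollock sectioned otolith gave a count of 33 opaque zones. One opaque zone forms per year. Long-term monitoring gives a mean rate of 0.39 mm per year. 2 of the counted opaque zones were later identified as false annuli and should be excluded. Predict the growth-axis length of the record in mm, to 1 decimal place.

After corrections the count is 33 − 2 = 31 opaque zones.
Length ≈ 0.39 × 31 = 12.1 mm.

12.1 mm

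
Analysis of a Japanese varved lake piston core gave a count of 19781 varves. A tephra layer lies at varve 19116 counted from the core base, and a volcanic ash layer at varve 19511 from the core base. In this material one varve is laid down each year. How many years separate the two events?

395 years

19511 − 19116 = 395 varves lie between the two events.
At one varve per year, 395 years elapsed between them.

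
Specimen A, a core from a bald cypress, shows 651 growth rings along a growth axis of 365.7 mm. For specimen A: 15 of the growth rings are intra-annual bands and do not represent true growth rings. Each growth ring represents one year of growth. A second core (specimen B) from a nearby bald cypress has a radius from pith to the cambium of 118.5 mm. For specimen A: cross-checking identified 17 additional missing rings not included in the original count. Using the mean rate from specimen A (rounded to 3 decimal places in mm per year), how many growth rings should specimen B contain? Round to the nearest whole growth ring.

Specimen A: after corrections the count is 651 − 15 + 17 = 653 growth rings.
A: Extension rate ≈ 365.7 / 653 = 0.560 mm per year.
Specimen B: 118.5 mm / 0.560 mm per year = 211.61 years ≈ 212 growth rings.

212 growth rings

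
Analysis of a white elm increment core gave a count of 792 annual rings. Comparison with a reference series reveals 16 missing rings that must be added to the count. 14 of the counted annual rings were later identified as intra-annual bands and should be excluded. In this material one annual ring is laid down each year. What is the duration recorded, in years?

794 yr

True annual ring count = 792 − 14 + 16 = 794.
At one annual ring per year, that is 794 years.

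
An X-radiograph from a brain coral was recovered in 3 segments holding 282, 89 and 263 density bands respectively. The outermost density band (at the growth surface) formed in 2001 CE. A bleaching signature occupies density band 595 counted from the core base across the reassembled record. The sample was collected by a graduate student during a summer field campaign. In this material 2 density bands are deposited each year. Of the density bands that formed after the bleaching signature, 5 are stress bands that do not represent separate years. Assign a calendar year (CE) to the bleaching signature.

Total density bands = 282 + 89 + 263 = 634.
The bleaching signature sits at density band 595 from the core base, so 634 − 595 = 39 density bands formed after it.
Excluding 5 false density bands: 39 − 5 = 34.
34 density bands at 2 per year is 34 / 2 = 17 years.
The density band at the growth surface is 2001 CE, so the bleaching signature dates to 2001 − 17 = 1984 CE.

1984 CE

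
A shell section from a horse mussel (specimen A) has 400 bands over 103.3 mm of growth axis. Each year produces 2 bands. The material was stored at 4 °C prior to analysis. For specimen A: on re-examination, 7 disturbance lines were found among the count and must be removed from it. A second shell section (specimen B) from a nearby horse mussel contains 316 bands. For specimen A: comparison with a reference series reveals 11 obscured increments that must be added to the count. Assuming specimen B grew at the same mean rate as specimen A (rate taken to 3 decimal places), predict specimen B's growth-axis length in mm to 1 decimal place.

Specimen A: true band count = 400 − 7 + 11 = 404.
Specimen A: with 2 bands per year, 404 / 2 = 202 years.
A: 103.3 mm over 202 years gives 103.3 / 202 ≈ 0.511 mm/yr.
Specimen B: dividing by 2 bands per year: 316 / 2 = 158 years. For B, 0.511 mm/year × 158 years = 80.7 mm.

80.7 mm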